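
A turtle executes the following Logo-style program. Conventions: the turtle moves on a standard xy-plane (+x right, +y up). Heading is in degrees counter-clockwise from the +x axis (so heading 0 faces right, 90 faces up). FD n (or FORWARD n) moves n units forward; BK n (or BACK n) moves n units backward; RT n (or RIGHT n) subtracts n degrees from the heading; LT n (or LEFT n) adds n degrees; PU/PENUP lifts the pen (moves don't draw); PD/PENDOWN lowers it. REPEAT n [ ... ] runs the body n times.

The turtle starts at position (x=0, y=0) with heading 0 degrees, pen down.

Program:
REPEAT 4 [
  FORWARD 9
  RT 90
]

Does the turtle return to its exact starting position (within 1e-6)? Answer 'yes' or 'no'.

Answer: yes

Derivation:
Executing turtle program step by step:
Start: pos=(0,0), heading=0, pen down
REPEAT 4 [
  -- iteration 1/4 --
  FD 9: (0,0) -> (9,0) [heading=0, draw]
  RT 90: heading 0 -> 270
  -- iteration 2/4 --
  FD 9: (9,0) -> (9,-9) [heading=270, draw]
  RT 90: heading 270 -> 180
  -- iteration 3/4 --
  FD 9: (9,-9) -> (0,-9) [heading=180, draw]
  RT 90: heading 180 -> 90
  -- iteration 4/4 --
  FD 9: (0,-9) -> (0,0) [heading=90, draw]
  RT 90: heading 90 -> 0
]
Final: pos=(0,0), heading=0, 4 segment(s) drawn

Start position: (0, 0)
Final position: (0, 0)
Distance = 0; < 1e-6 -> CLOSED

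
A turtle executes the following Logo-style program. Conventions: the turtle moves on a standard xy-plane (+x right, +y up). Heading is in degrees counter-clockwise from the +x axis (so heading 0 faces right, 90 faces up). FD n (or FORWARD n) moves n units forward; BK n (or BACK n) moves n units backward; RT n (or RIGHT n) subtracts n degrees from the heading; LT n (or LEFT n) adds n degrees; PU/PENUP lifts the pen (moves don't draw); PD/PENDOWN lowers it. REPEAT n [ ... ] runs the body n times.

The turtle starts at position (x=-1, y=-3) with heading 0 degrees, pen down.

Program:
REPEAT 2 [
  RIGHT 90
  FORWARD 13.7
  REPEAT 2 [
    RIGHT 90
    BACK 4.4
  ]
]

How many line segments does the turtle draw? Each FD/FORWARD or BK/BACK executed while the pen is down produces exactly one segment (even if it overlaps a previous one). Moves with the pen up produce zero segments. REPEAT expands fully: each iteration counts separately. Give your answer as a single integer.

Executing turtle program step by step:
Start: pos=(-1,-3), heading=0, pen down
REPEAT 2 [
  -- iteration 1/2 --
  RT 90: heading 0 -> 270
  FD 13.7: (-1,-3) -> (-1,-16.7) [heading=270, draw]
  REPEAT 2 [
    -- iteration 1/2 --
    RT 90: heading 270 -> 180
    BK 4.4: (-1,-16.7) -> (3.4,-16.7) [heading=180, draw]
    -- iteration 2/2 --
    RT 90: heading 180 -> 90
    BK 4.4: (3.4,-16.7) -> (3.4,-21.1) [heading=90, draw]
  ]
  -- iteration 2/2 --
  RT 90: heading 90 -> 0
  FD 13.7: (3.4,-21.1) -> (17.1,-21.1) [heading=0, draw]
  REPEAT 2 [
    -- iteration 1/2 --
    RT 90: heading 0 -> 270
    BK 4.4: (17.1,-21.1) -> (17.1,-16.7) [heading=270, draw]
    -- iteration 2/2 --
    RT 90: heading 270 -> 180
    BK 4.4: (17.1,-16.7) -> (21.5,-16.7) [heading=180, draw]
  ]
]
Final: pos=(21.5,-16.7), heading=180, 6 segment(s) drawn
Segments drawn: 6

Answer: 6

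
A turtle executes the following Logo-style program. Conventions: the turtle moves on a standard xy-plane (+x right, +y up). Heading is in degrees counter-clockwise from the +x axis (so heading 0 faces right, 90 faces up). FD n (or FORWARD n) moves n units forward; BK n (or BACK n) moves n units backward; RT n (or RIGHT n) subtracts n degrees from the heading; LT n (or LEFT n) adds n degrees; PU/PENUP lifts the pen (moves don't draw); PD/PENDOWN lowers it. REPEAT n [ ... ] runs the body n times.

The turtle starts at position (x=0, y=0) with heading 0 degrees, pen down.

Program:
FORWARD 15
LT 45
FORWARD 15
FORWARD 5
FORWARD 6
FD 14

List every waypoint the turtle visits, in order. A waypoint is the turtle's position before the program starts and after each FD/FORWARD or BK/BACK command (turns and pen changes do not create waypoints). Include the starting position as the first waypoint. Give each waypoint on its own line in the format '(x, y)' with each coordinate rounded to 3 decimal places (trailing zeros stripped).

Executing turtle program step by step:
Start: pos=(0,0), heading=0, pen down
FD 15: (0,0) -> (15,0) [heading=0, draw]
LT 45: heading 0 -> 45
FD 15: (15,0) -> (25.607,10.607) [heading=45, draw]
FD 5: (25.607,10.607) -> (29.142,14.142) [heading=45, draw]
FD 6: (29.142,14.142) -> (33.385,18.385) [heading=45, draw]
FD 14: (33.385,18.385) -> (43.284,28.284) [heading=45, draw]
Final: pos=(43.284,28.284), heading=45, 5 segment(s) drawn
Waypoints (6 total):
(0, 0)
(15, 0)
(25.607, 10.607)
(29.142, 14.142)
(33.385, 18.385)
(43.284, 28.284)

Answer: (0, 0)
(15, 0)
(25.607, 10.607)
(29.142, 14.142)
(33.385, 18.385)
(43.284, 28.284)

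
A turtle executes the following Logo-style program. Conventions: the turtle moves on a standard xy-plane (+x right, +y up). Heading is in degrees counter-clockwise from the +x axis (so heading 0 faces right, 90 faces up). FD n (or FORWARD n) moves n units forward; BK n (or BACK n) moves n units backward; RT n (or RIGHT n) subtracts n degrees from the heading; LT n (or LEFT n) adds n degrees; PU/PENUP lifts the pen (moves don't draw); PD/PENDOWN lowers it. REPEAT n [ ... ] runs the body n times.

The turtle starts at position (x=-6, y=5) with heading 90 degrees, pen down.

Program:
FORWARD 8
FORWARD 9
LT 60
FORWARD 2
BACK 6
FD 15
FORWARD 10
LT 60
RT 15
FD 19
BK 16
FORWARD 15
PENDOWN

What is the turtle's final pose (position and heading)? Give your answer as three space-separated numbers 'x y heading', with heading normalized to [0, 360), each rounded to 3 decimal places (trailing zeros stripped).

Executing turtle program step by step:
Start: pos=(-6,5), heading=90, pen down
FD 8: (-6,5) -> (-6,13) [heading=90, draw]
FD 9: (-6,13) -> (-6,22) [heading=90, draw]
LT 60: heading 90 -> 150
FD 2: (-6,22) -> (-7.732,23) [heading=150, draw]
BK 6: (-7.732,23) -> (-2.536,20) [heading=150, draw]
FD 15: (-2.536,20) -> (-15.526,27.5) [heading=150, draw]
FD 10: (-15.526,27.5) -> (-24.187,32.5) [heading=150, draw]
LT 60: heading 150 -> 210
RT 15: heading 210 -> 195
FD 19: (-24.187,32.5) -> (-42.539,27.582) [heading=195, draw]
BK 16: (-42.539,27.582) -> (-27.084,31.724) [heading=195, draw]
FD 15: (-27.084,31.724) -> (-41.573,27.841) [heading=195, draw]
PD: pen down
Final: pos=(-41.573,27.841), heading=195, 9 segment(s) drawn

Answer: -41.573 27.841 195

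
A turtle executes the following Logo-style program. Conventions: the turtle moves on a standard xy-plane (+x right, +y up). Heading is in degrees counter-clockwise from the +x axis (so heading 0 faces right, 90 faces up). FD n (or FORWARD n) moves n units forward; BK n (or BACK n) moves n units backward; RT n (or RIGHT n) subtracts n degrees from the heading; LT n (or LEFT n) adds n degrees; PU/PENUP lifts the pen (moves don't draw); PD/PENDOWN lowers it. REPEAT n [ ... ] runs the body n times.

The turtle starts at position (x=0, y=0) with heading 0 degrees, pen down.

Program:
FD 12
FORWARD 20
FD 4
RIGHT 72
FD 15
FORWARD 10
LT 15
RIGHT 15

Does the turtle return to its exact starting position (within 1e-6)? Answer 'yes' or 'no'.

Executing turtle program step by step:
Start: pos=(0,0), heading=0, pen down
FD 12: (0,0) -> (12,0) [heading=0, draw]
FD 20: (12,0) -> (32,0) [heading=0, draw]
FD 4: (32,0) -> (36,0) [heading=0, draw]
RT 72: heading 0 -> 288
FD 15: (36,0) -> (40.635,-14.266) [heading=288, draw]
FD 10: (40.635,-14.266) -> (43.725,-23.776) [heading=288, draw]
LT 15: heading 288 -> 303
RT 15: heading 303 -> 288
Final: pos=(43.725,-23.776), heading=288, 5 segment(s) drawn

Start position: (0, 0)
Final position: (43.725, -23.776)
Distance = 49.772; >= 1e-6 -> NOT closed

Answer: no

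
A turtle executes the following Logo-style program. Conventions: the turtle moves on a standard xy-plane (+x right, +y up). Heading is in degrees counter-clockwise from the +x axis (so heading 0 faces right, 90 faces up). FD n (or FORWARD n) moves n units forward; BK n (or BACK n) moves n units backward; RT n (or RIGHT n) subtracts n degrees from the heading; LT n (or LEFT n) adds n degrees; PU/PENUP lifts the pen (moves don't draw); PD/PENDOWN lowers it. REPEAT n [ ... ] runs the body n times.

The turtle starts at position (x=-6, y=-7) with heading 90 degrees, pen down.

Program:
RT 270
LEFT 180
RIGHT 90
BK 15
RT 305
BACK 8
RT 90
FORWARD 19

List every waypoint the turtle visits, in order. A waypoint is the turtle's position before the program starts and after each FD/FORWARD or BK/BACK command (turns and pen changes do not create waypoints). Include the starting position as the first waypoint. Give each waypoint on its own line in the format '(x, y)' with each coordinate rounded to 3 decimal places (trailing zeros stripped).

Answer: (-6, -7)
(-6, 8)
(-12.553, 12.589)
(-23.451, -2.975)

Derivation:
Executing turtle program step by step:
Start: pos=(-6,-7), heading=90, pen down
RT 270: heading 90 -> 180
LT 180: heading 180 -> 0
RT 90: heading 0 -> 270
BK 15: (-6,-7) -> (-6,8) [heading=270, draw]
RT 305: heading 270 -> 325
BK 8: (-6,8) -> (-12.553,12.589) [heading=325, draw]
RT 90: heading 325 -> 235
FD 19: (-12.553,12.589) -> (-23.451,-2.975) [heading=235, draw]
Final: pos=(-23.451,-2.975), heading=235, 3 segment(s) drawn
Waypoints (4 total):
(-6, -7)
(-6, 8)
(-12.553, 12.589)
(-23.451, -2.975)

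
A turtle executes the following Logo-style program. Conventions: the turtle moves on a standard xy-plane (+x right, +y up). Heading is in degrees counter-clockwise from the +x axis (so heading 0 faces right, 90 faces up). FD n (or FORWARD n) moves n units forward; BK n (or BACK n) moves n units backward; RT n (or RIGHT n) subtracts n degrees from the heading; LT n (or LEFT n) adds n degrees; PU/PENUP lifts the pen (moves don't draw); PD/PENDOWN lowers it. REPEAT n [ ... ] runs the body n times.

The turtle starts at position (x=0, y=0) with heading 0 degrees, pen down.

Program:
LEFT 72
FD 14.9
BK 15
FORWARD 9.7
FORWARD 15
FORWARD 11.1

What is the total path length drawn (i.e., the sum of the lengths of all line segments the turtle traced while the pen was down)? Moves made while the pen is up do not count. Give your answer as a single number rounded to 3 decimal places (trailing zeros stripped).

Executing turtle program step by step:
Start: pos=(0,0), heading=0, pen down
LT 72: heading 0 -> 72
FD 14.9: (0,0) -> (4.604,14.171) [heading=72, draw]
BK 15: (4.604,14.171) -> (-0.031,-0.095) [heading=72, draw]
FD 9.7: (-0.031,-0.095) -> (2.967,9.13) [heading=72, draw]
FD 15: (2.967,9.13) -> (7.602,23.396) [heading=72, draw]
FD 11.1: (7.602,23.396) -> (11.032,33.953) [heading=72, draw]
Final: pos=(11.032,33.953), heading=72, 5 segment(s) drawn

Segment lengths:
  seg 1: (0,0) -> (4.604,14.171), length = 14.9
  seg 2: (4.604,14.171) -> (-0.031,-0.095), length = 15
  seg 3: (-0.031,-0.095) -> (2.967,9.13), length = 9.7
  seg 4: (2.967,9.13) -> (7.602,23.396), length = 15
  seg 5: (7.602,23.396) -> (11.032,33.953), length = 11.1
Total = 65.7

Answer: 65.7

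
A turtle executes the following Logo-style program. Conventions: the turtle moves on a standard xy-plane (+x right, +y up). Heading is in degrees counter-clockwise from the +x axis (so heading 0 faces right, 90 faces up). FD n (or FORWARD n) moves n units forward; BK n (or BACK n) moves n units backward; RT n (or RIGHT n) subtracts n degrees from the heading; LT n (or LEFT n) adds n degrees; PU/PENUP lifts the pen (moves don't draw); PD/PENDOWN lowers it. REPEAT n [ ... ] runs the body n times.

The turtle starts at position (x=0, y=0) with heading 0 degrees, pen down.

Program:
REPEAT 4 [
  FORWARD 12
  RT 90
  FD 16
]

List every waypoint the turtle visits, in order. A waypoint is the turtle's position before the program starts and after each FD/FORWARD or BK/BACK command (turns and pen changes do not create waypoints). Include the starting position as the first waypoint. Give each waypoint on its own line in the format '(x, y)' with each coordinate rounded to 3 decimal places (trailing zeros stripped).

Executing turtle program step by step:
Start: pos=(0,0), heading=0, pen down
REPEAT 4 [
  -- iteration 1/4 --
  FD 12: (0,0) -> (12,0) [heading=0, draw]
  RT 90: heading 0 -> 270
  FD 16: (12,0) -> (12,-16) [heading=270, draw]
  -- iteration 2/4 --
  FD 12: (12,-16) -> (12,-28) [heading=270, draw]
  RT 90: heading 270 -> 180
  FD 16: (12,-28) -> (-4,-28) [heading=180, draw]
  -- iteration 3/4 --
  FD 12: (-4,-28) -> (-16,-28) [heading=180, draw]
  RT 90: heading 180 -> 90
  FD 16: (-16,-28) -> (-16,-12) [heading=90, draw]
  -- iteration 4/4 --
  FD 12: (-16,-12) -> (-16,0) [heading=90, draw]
  RT 90: heading 90 -> 0
  FD 16: (-16,0) -> (0,0) [heading=0, draw]
]
Final: pos=(0,0), heading=0, 8 segment(s) drawn
Waypoints (9 total):
(0, 0)
(12, 0)
(12, -16)
(12, -28)
(-4, -28)
(-16, -28)
(-16, -12)
(-16, 0)
(0, 0)

Answer: (0, 0)
(12, 0)
(12, -16)
(12, -28)
(-4, -28)
(-16, -28)
(-16, -12)
(-16, 0)
(0, 0)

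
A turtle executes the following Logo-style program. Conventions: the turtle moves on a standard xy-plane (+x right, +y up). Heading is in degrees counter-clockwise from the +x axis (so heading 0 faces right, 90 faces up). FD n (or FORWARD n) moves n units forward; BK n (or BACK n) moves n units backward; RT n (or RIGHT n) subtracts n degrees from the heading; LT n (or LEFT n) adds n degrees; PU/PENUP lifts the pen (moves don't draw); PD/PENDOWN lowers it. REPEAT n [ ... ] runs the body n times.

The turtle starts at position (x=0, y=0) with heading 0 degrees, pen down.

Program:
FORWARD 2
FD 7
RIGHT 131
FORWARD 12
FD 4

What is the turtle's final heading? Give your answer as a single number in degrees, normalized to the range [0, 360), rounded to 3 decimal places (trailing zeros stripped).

Answer: 229

Derivation:
Executing turtle program step by step:
Start: pos=(0,0), heading=0, pen down
FD 2: (0,0) -> (2,0) [heading=0, draw]
FD 7: (2,0) -> (9,0) [heading=0, draw]
RT 131: heading 0 -> 229
FD 12: (9,0) -> (1.127,-9.057) [heading=229, draw]
FD 4: (1.127,-9.057) -> (-1.497,-12.075) [heading=229, draw]
Final: pos=(-1.497,-12.075), heading=229, 4 segment(s) drawn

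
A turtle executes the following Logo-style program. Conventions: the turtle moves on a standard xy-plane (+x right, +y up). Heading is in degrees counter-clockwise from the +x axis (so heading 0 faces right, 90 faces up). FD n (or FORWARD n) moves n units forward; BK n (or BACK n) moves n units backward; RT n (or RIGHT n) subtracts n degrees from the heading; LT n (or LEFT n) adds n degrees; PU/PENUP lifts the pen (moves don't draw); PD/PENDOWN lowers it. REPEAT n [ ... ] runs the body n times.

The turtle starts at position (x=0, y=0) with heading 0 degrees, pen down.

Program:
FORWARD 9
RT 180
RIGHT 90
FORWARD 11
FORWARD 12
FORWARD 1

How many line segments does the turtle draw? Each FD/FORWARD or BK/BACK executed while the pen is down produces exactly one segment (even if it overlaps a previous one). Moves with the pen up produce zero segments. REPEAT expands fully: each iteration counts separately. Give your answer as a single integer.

Answer: 4

Derivation:
Executing turtle program step by step:
Start: pos=(0,0), heading=0, pen down
FD 9: (0,0) -> (9,0) [heading=0, draw]
RT 180: heading 0 -> 180
RT 90: heading 180 -> 90
FD 11: (9,0) -> (9,11) [heading=90, draw]
FD 12: (9,11) -> (9,23) [heading=90, draw]
FD 1: (9,23) -> (9,24) [heading=90, draw]
Final: pos=(9,24), heading=90, 4 segment(s) drawn
Segments drawn: 4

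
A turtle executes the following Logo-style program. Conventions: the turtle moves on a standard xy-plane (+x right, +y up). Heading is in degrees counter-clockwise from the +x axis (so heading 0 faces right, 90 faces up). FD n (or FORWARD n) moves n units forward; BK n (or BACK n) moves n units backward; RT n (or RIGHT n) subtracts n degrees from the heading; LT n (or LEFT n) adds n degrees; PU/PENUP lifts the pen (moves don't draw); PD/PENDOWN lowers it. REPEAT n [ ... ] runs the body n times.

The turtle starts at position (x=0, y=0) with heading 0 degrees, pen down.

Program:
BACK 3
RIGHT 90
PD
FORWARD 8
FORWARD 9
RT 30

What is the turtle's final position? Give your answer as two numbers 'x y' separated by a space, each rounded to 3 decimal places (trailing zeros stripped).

Answer: -3 -17

Derivation:
Executing turtle program step by step:
Start: pos=(0,0), heading=0, pen down
BK 3: (0,0) -> (-3,0) [heading=0, draw]
RT 90: heading 0 -> 270
PD: pen down
FD 8: (-3,0) -> (-3,-8) [heading=270, draw]
FD 9: (-3,-8) -> (-3,-17) [heading=270, draw]
RT 30: heading 270 -> 240
Final: pos=(-3,-17), heading=240, 3 segment(s) drawn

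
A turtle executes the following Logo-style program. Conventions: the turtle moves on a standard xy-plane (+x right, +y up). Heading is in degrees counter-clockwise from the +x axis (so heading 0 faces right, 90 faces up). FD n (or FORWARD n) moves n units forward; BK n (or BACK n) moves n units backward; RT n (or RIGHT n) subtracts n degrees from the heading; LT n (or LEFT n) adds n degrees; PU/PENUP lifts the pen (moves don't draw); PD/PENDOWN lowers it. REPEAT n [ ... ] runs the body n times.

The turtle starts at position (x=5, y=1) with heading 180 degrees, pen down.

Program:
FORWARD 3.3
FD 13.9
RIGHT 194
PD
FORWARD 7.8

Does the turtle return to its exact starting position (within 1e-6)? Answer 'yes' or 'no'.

Answer: no

Derivation:
Executing turtle program step by step:
Start: pos=(5,1), heading=180, pen down
FD 3.3: (5,1) -> (1.7,1) [heading=180, draw]
FD 13.9: (1.7,1) -> (-12.2,1) [heading=180, draw]
RT 194: heading 180 -> 346
PD: pen down
FD 7.8: (-12.2,1) -> (-4.632,-0.887) [heading=346, draw]
Final: pos=(-4.632,-0.887), heading=346, 3 segment(s) drawn

Start position: (5, 1)
Final position: (-4.632, -0.887)
Distance = 9.815; >= 1e-6 -> NOT closed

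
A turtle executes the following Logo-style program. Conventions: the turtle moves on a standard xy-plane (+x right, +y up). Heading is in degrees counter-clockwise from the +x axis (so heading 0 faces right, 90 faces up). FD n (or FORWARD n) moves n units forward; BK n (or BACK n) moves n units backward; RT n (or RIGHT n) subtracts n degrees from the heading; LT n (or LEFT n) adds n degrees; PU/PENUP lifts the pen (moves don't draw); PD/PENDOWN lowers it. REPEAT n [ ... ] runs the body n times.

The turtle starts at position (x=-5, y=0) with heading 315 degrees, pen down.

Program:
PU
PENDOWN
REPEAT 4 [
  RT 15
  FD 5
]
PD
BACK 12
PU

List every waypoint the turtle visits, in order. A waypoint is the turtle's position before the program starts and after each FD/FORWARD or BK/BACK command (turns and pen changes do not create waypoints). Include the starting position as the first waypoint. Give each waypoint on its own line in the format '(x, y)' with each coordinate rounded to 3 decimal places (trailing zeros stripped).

Executing turtle program step by step:
Start: pos=(-5,0), heading=315, pen down
PU: pen up
PD: pen down
REPEAT 4 [
  -- iteration 1/4 --
  RT 15: heading 315 -> 300
  FD 5: (-5,0) -> (-2.5,-4.33) [heading=300, draw]
  -- iteration 2/4 --
  RT 15: heading 300 -> 285
  FD 5: (-2.5,-4.33) -> (-1.206,-9.16) [heading=285, draw]
  -- iteration 3/4 --
  RT 15: heading 285 -> 270
  FD 5: (-1.206,-9.16) -> (-1.206,-14.16) [heading=270, draw]
  -- iteration 4/4 --
  RT 15: heading 270 -> 255
  FD 5: (-1.206,-14.16) -> (-2.5,-18.989) [heading=255, draw]
]
PD: pen down
BK 12: (-2.5,-18.989) -> (0.606,-7.398) [heading=255, draw]
PU: pen up
Final: pos=(0.606,-7.398), heading=255, 5 segment(s) drawn
Waypoints (6 total):
(-5, 0)
(-2.5, -4.33)
(-1.206, -9.16)
(-1.206, -14.16)
(-2.5, -18.989)
(0.606, -7.398)

Answer: (-5, 0)
(-2.5, -4.33)
(-1.206, -9.16)
(-1.206, -14.16)
(-2.5, -18.989)
(0.606, -7.398)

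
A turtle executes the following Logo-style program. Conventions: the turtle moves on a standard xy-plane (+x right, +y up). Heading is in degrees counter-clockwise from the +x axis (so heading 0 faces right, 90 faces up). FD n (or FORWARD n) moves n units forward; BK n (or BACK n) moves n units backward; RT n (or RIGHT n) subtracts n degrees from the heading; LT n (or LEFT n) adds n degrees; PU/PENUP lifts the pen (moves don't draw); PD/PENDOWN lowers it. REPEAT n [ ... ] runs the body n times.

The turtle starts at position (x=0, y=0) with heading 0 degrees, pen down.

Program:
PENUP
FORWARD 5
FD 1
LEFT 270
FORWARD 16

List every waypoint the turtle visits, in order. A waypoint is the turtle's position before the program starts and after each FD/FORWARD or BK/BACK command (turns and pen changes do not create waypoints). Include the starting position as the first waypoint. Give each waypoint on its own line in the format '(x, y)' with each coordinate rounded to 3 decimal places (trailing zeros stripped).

Executing turtle program step by step:
Start: pos=(0,0), heading=0, pen down
PU: pen up
FD 5: (0,0) -> (5,0) [heading=0, move]
FD 1: (5,0) -> (6,0) [heading=0, move]
LT 270: heading 0 -> 270
FD 16: (6,0) -> (6,-16) [heading=270, move]
Final: pos=(6,-16), heading=270, 0 segment(s) drawn
Waypoints (4 total):
(0, 0)
(5, 0)
(6, 0)
(6, -16)

Answer: (0, 0)
(5, 0)
(6, 0)
(6, -16)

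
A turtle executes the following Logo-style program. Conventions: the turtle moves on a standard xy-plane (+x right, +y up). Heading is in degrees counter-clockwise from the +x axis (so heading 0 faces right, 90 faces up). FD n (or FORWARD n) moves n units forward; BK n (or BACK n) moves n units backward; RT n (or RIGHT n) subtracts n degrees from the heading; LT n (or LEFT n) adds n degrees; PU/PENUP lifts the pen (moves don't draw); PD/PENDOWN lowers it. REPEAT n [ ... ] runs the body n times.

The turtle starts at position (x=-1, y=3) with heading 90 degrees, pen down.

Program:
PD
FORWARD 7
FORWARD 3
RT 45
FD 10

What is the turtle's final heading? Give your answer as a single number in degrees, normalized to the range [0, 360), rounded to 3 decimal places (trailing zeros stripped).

Executing turtle program step by step:
Start: pos=(-1,3), heading=90, pen down
PD: pen down
FD 7: (-1,3) -> (-1,10) [heading=90, draw]
FD 3: (-1,10) -> (-1,13) [heading=90, draw]
RT 45: heading 90 -> 45
FD 10: (-1,13) -> (6.071,20.071) [heading=45, draw]
Final: pos=(6.071,20.071), heading=45, 3 segment(s) drawn

Answer: 45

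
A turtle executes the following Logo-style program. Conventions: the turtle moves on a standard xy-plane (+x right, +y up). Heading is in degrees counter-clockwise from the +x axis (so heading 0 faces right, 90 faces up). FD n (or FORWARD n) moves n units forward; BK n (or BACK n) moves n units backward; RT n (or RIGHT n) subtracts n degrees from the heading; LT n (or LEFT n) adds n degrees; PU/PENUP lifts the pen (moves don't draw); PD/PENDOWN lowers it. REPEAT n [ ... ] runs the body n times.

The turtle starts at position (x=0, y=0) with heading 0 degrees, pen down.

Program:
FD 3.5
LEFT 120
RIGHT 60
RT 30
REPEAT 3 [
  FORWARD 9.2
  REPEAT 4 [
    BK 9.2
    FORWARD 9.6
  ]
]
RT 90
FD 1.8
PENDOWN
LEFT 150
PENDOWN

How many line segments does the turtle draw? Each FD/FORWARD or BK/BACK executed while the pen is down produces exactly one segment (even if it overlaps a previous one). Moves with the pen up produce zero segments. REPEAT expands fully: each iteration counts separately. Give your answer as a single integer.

Executing turtle program step by step:
Start: pos=(0,0), heading=0, pen down
FD 3.5: (0,0) -> (3.5,0) [heading=0, draw]
LT 120: heading 0 -> 120
RT 60: heading 120 -> 60
RT 30: heading 60 -> 30
REPEAT 3 [
  -- iteration 1/3 --
  FD 9.2: (3.5,0) -> (11.467,4.6) [heading=30, draw]
  REPEAT 4 [
    -- iteration 1/4 --
    BK 9.2: (11.467,4.6) -> (3.5,0) [heading=30, draw]
    FD 9.6: (3.5,0) -> (11.814,4.8) [heading=30, draw]
    -- iteration 2/4 --
    BK 9.2: (11.814,4.8) -> (3.846,0.2) [heading=30, draw]
    FD 9.6: (3.846,0.2) -> (12.16,5) [heading=30, draw]
    -- iteration 3/4 --
    BK 9.2: (12.16,5) -> (4.193,0.4) [heading=30, draw]
    FD 9.6: (4.193,0.4) -> (12.507,5.2) [heading=30, draw]
    -- iteration 4/4 --
    BK 9.2: (12.507,5.2) -> (4.539,0.6) [heading=30, draw]
    FD 9.6: (4.539,0.6) -> (12.853,5.4) [heading=30, draw]
  ]
  -- iteration 2/3 --
  FD 9.2: (12.853,5.4) -> (20.821,10) [heading=30, draw]
  REPEAT 4 [
    -- iteration 1/4 --
    BK 9.2: (20.821,10) -> (12.853,5.4) [heading=30, draw]
    FD 9.6: (12.853,5.4) -> (21.167,10.2) [heading=30, draw]
    -- iteration 2/4 --
    BK 9.2: (21.167,10.2) -> (13.199,5.6) [heading=30, draw]
    FD 9.6: (13.199,5.6) -> (21.513,10.4) [heading=30, draw]
    -- iteration 3/4 --
    BK 9.2: (21.513,10.4) -> (13.546,5.8) [heading=30, draw]
    FD 9.6: (13.546,5.8) -> (21.86,10.6) [heading=30, draw]
    -- iteration 4/4 --
    BK 9.2: (21.86,10.6) -> (13.892,6) [heading=30, draw]
    FD 9.6: (13.892,6) -> (22.206,10.8) [heading=30, draw]
  ]
  -- iteration 3/3 --
  FD 9.2: (22.206,10.8) -> (30.174,15.4) [heading=30, draw]
  REPEAT 4 [
    -- iteration 1/4 --
    BK 9.2: (30.174,15.4) -> (22.206,10.8) [heading=30, draw]
    FD 9.6: (22.206,10.8) -> (30.52,15.6) [heading=30, draw]
    -- iteration 2/4 --
    BK 9.2: (30.52,15.6) -> (22.553,11) [heading=30, draw]
    FD 9.6: (22.553,11) -> (30.866,15.8) [heading=30, draw]
    -- iteration 3/4 --
    BK 9.2: (30.866,15.8) -> (22.899,11.2) [heading=30, draw]
    FD 9.6: (22.899,11.2) -> (31.213,16) [heading=30, draw]
    -- iteration 4/4 --
    BK 9.2: (31.213,16) -> (23.245,11.4) [heading=30, draw]
    FD 9.6: (23.245,11.4) -> (31.559,16.2) [heading=30, draw]
  ]
]
RT 90: heading 30 -> 300
FD 1.8: (31.559,16.2) -> (32.459,14.641) [heading=300, draw]
PD: pen down
LT 150: heading 300 -> 90
PD: pen down
Final: pos=(32.459,14.641), heading=90, 29 segment(s) drawn
Segments drawn: 29

Answer: 29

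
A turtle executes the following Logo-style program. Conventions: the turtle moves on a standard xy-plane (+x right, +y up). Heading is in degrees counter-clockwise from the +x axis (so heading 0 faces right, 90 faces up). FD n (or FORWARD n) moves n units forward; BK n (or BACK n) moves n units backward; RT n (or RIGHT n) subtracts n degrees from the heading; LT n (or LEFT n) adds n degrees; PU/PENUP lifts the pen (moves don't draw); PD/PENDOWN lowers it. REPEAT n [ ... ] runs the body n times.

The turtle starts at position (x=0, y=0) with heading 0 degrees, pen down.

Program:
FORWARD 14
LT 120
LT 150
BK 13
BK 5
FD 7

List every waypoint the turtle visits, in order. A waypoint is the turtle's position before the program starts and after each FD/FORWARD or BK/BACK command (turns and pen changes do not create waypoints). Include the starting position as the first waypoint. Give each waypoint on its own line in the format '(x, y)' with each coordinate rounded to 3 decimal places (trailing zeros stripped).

Executing turtle program step by step:
Start: pos=(0,0), heading=0, pen down
FD 14: (0,0) -> (14,0) [heading=0, draw]
LT 120: heading 0 -> 120
LT 150: heading 120 -> 270
BK 13: (14,0) -> (14,13) [heading=270, draw]
BK 5: (14,13) -> (14,18) [heading=270, draw]
FD 7: (14,18) -> (14,11) [heading=270, draw]
Final: pos=(14,11), heading=270, 4 segment(s) drawn
Waypoints (5 total):
(0, 0)
(14, 0)
(14, 13)
(14, 18)
(14, 11)

Answer: (0, 0)
(14, 0)
(14, 13)
(14, 18)
(14, 11)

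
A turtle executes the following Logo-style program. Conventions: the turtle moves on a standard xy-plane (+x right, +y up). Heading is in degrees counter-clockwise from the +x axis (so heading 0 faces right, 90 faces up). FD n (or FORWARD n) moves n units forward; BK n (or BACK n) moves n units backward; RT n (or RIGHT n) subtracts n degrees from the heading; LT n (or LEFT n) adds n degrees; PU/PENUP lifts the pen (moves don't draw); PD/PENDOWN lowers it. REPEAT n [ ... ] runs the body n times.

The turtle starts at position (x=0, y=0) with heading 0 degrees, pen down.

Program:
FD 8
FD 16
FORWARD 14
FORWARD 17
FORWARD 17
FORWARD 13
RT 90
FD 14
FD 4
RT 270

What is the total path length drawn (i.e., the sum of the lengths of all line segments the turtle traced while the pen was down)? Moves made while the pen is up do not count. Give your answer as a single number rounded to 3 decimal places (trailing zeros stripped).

Executing turtle program step by step:
Start: pos=(0,0), heading=0, pen down
FD 8: (0,0) -> (8,0) [heading=0, draw]
FD 16: (8,0) -> (24,0) [heading=0, draw]
FD 14: (24,0) -> (38,0) [heading=0, draw]
FD 17: (38,0) -> (55,0) [heading=0, draw]
FD 17: (55,0) -> (72,0) [heading=0, draw]
FD 13: (72,0) -> (85,0) [heading=0, draw]
RT 90: heading 0 -> 270
FD 14: (85,0) -> (85,-14) [heading=270, draw]
FD 4: (85,-14) -> (85,-18) [heading=270, draw]
RT 270: heading 270 -> 0
Final: pos=(85,-18), heading=0, 8 segment(s) drawn

Segment lengths:
  seg 1: (0,0) -> (8,0), length = 8
  seg 2: (8,0) -> (24,0), length = 16
  seg 3: (24,0) -> (38,0), length = 14
  seg 4: (38,0) -> (55,0), length = 17
  seg 5: (55,0) -> (72,0), length = 17
  seg 6: (72,0) -> (85,0), length = 13
  seg 7: (85,0) -> (85,-14), length = 14
  seg 8: (85,-14) -> (85,-18), length = 4
Total = 103

Answer: 103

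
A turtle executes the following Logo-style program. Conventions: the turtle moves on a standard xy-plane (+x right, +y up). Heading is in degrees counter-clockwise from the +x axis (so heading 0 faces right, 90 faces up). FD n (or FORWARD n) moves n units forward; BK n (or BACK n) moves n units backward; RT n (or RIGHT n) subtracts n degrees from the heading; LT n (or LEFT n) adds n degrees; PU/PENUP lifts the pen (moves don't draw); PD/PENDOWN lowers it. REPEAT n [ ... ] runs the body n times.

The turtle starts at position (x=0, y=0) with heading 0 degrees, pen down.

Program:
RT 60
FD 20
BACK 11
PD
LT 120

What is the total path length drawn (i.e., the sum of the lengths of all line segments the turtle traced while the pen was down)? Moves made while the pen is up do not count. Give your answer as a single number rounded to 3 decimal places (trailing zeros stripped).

Answer: 31

Derivation:
Executing turtle program step by step:
Start: pos=(0,0), heading=0, pen down
RT 60: heading 0 -> 300
FD 20: (0,0) -> (10,-17.321) [heading=300, draw]
BK 11: (10,-17.321) -> (4.5,-7.794) [heading=300, draw]
PD: pen down
LT 120: heading 300 -> 60
Final: pos=(4.5,-7.794), heading=60, 2 segment(s) drawn

Segment lengths:
  seg 1: (0,0) -> (10,-17.321), length = 20
  seg 2: (10,-17.321) -> (4.5,-7.794), length = 11
Total = 31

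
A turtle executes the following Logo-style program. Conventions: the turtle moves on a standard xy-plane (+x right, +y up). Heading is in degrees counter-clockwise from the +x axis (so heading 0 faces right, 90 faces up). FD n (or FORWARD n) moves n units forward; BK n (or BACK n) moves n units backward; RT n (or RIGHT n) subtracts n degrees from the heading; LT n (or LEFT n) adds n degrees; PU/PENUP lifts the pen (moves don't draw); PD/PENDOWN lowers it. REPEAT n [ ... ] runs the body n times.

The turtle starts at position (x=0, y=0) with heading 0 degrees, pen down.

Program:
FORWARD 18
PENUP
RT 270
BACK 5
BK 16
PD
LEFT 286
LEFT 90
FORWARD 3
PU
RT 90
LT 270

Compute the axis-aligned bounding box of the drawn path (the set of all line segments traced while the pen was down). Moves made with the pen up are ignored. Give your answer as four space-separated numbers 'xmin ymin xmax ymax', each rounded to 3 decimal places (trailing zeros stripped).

Answer: 0 -21 18 0

Derivation:
Executing turtle program step by step:
Start: pos=(0,0), heading=0, pen down
FD 18: (0,0) -> (18,0) [heading=0, draw]
PU: pen up
RT 270: heading 0 -> 90
BK 5: (18,0) -> (18,-5) [heading=90, move]
BK 16: (18,-5) -> (18,-21) [heading=90, move]
PD: pen down
LT 286: heading 90 -> 16
LT 90: heading 16 -> 106
FD 3: (18,-21) -> (17.173,-18.116) [heading=106, draw]
PU: pen up
RT 90: heading 106 -> 16
LT 270: heading 16 -> 286
Final: pos=(17.173,-18.116), heading=286, 2 segment(s) drawn

Segment endpoints: x in {0, 17.173, 18, 18}, y in {-21, -18.116, 0}
xmin=0, ymin=-21, xmax=18, ymax=0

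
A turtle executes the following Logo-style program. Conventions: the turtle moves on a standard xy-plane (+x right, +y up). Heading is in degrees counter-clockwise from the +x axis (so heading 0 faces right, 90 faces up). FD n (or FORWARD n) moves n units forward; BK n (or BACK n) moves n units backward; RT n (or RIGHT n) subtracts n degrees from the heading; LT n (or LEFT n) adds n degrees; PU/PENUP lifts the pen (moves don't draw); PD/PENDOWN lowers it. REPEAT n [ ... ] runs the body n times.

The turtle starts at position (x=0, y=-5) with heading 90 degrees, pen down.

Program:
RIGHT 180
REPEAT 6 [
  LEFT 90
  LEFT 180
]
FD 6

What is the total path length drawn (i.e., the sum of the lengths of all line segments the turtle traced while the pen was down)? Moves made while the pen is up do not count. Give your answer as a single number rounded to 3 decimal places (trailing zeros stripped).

Answer: 6

Derivation:
Executing turtle program step by step:
Start: pos=(0,-5), heading=90, pen down
RT 180: heading 90 -> 270
REPEAT 6 [
  -- iteration 1/6 --
  LT 90: heading 270 -> 0
  LT 180: heading 0 -> 180
  -- iteration 2/6 --
  LT 90: heading 180 -> 270
  LT 180: heading 270 -> 90
  -- iteration 3/6 --
  LT 90: heading 90 -> 180
  LT 180: heading 180 -> 0
  -- iteration 4/6 --
  LT 90: heading 0 -> 90
  LT 180: heading 90 -> 270
  -- iteration 5/6 --
  LT 90: heading 270 -> 0
  LT 180: heading 0 -> 180
  -- iteration 6/6 --
  LT 90: heading 180 -> 270
  LT 180: heading 270 -> 90
]
FD 6: (0,-5) -> (0,1) [heading=90, draw]
Final: pos=(0,1), heading=90, 1 segment(s) drawn

Segment lengths:
  seg 1: (0,-5) -> (0,1), length = 6
Total = 6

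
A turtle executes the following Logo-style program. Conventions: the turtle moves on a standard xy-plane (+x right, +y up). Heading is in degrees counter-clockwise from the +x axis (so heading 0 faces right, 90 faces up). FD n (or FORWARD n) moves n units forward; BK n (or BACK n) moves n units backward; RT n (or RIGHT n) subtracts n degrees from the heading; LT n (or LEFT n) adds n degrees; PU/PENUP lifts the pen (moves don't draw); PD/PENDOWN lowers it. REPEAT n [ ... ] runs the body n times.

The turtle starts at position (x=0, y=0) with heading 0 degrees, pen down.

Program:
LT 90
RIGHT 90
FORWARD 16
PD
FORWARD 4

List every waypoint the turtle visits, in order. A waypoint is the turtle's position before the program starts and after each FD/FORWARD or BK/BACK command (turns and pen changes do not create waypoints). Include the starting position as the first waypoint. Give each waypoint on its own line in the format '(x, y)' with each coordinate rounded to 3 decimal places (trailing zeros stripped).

Answer: (0, 0)
(16, 0)
(20, 0)

Derivation:
Executing turtle program step by step:
Start: pos=(0,0), heading=0, pen down
LT 90: heading 0 -> 90
RT 90: heading 90 -> 0
FD 16: (0,0) -> (16,0) [heading=0, draw]
PD: pen down
FD 4: (16,0) -> (20,0) [heading=0, draw]
Final: pos=(20,0), heading=0, 2 segment(s) drawn
Waypoints (3 total):
(0, 0)
(16, 0)
(20, 0)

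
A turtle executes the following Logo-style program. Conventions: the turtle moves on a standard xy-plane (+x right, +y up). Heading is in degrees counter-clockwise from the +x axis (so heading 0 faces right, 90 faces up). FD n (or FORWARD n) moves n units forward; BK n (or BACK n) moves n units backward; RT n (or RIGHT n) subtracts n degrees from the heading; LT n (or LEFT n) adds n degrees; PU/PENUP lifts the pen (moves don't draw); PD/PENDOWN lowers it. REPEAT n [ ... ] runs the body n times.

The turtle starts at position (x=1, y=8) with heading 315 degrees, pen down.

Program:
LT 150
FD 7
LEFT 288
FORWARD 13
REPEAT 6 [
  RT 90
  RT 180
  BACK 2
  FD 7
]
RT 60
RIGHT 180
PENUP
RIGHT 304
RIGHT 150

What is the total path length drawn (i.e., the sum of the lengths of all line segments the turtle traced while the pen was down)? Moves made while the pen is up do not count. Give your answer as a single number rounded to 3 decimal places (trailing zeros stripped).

Executing turtle program step by step:
Start: pos=(1,8), heading=315, pen down
LT 150: heading 315 -> 105
FD 7: (1,8) -> (-0.812,14.761) [heading=105, draw]
LT 288: heading 105 -> 33
FD 13: (-0.812,14.761) -> (10.091,21.842) [heading=33, draw]
REPEAT 6 [
  -- iteration 1/6 --
  RT 90: heading 33 -> 303
  RT 180: heading 303 -> 123
  BK 2: (10.091,21.842) -> (11.18,20.164) [heading=123, draw]
  FD 7: (11.18,20.164) -> (7.368,26.035) [heading=123, draw]
  -- iteration 2/6 --
  RT 90: heading 123 -> 33
  RT 180: heading 33 -> 213
  BK 2: (7.368,26.035) -> (9.045,27.124) [heading=213, draw]
  FD 7: (9.045,27.124) -> (3.174,23.312) [heading=213, draw]
  -- iteration 3/6 --
  RT 90: heading 213 -> 123
  RT 180: heading 123 -> 303
  BK 2: (3.174,23.312) -> (2.085,24.989) [heading=303, draw]
  FD 7: (2.085,24.989) -> (5.898,19.119) [heading=303, draw]
  -- iteration 4/6 --
  RT 90: heading 303 -> 213
  RT 180: heading 213 -> 33
  BK 2: (5.898,19.119) -> (4.22,18.029) [heading=33, draw]
  FD 7: (4.22,18.029) -> (10.091,21.842) [heading=33, draw]
  -- iteration 5/6 --
  RT 90: heading 33 -> 303
  RT 180: heading 303 -> 123
  BK 2: (10.091,21.842) -> (11.18,20.164) [heading=123, draw]
  FD 7: (11.18,20.164) -> (7.368,26.035) [heading=123, draw]
  -- iteration 6/6 --
  RT 90: heading 123 -> 33
  RT 180: heading 33 -> 213
  BK 2: (7.368,26.035) -> (9.045,27.124) [heading=213, draw]
  FD 7: (9.045,27.124) -> (3.174,23.312) [heading=213, draw]
]
RT 60: heading 213 -> 153
RT 180: heading 153 -> 333
PU: pen up
RT 304: heading 333 -> 29
RT 150: heading 29 -> 239
Final: pos=(3.174,23.312), heading=239, 14 segment(s) drawn

Segment lengths:
  seg 1: (1,8) -> (-0.812,14.761), length = 7
  seg 2: (-0.812,14.761) -> (10.091,21.842), length = 13
  seg 3: (10.091,21.842) -> (11.18,20.164), length = 2
  seg 4: (11.18,20.164) -> (7.368,26.035), length = 7
  seg 5: (7.368,26.035) -> (9.045,27.124), length = 2
  seg 6: (9.045,27.124) -> (3.174,23.312), length = 7
  seg 7: (3.174,23.312) -> (2.085,24.989), length = 2
  seg 8: (2.085,24.989) -> (5.898,19.119), length = 7
  seg 9: (5.898,19.119) -> (4.22,18.029), length = 2
  seg 10: (4.22,18.029) -> (10.091,21.842), length = 7
  seg 11: (10.091,21.842) -> (11.18,20.164), length = 2
  seg 12: (11.18,20.164) -> (7.368,26.035), length = 7
  seg 13: (7.368,26.035) -> (9.045,27.124), length = 2
  seg 14: (9.045,27.124) -> (3.174,23.312), length = 7
Total = 74

Answer: 74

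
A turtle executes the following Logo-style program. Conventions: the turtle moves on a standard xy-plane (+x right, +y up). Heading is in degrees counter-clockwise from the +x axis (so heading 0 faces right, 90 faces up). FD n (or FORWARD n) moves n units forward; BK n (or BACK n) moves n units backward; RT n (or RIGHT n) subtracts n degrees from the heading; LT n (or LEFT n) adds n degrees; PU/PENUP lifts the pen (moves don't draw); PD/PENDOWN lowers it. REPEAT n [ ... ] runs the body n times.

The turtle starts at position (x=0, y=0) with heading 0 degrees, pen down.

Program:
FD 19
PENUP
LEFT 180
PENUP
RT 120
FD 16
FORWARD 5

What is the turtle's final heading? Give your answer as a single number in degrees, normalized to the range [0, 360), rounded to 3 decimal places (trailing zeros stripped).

Answer: 60

Derivation:
Executing turtle program step by step:
Start: pos=(0,0), heading=0, pen down
FD 19: (0,0) -> (19,0) [heading=0, draw]
PU: pen up
LT 180: heading 0 -> 180
PU: pen up
RT 120: heading 180 -> 60
FD 16: (19,0) -> (27,13.856) [heading=60, move]
FD 5: (27,13.856) -> (29.5,18.187) [heading=60, move]
Final: pos=(29.5,18.187), heading=60, 1 segment(s) drawn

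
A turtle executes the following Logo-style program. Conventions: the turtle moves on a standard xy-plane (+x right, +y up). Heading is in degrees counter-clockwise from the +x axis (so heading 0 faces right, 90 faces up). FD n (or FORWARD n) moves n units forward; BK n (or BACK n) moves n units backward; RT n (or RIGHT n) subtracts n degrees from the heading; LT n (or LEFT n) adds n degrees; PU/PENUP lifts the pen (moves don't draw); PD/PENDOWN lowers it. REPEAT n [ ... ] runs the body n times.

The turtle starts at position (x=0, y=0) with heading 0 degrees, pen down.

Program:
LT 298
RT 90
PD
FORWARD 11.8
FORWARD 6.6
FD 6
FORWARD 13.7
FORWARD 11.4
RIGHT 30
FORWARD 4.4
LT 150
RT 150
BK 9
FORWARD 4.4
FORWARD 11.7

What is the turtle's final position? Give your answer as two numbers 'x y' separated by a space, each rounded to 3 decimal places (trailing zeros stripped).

Executing turtle program step by step:
Start: pos=(0,0), heading=0, pen down
LT 298: heading 0 -> 298
RT 90: heading 298 -> 208
PD: pen down
FD 11.8: (0,0) -> (-10.419,-5.54) [heading=208, draw]
FD 6.6: (-10.419,-5.54) -> (-16.246,-8.638) [heading=208, draw]
FD 6: (-16.246,-8.638) -> (-21.544,-11.455) [heading=208, draw]
FD 13.7: (-21.544,-11.455) -> (-33.64,-17.887) [heading=208, draw]
FD 11.4: (-33.64,-17.887) -> (-43.706,-23.239) [heading=208, draw]
RT 30: heading 208 -> 178
FD 4.4: (-43.706,-23.239) -> (-48.103,-23.085) [heading=178, draw]
LT 150: heading 178 -> 328
RT 150: heading 328 -> 178
BK 9: (-48.103,-23.085) -> (-39.109,-23.399) [heading=178, draw]
FD 4.4: (-39.109,-23.399) -> (-43.506,-23.246) [heading=178, draw]
FD 11.7: (-43.506,-23.246) -> (-55.199,-22.837) [heading=178, draw]
Final: pos=(-55.199,-22.837), heading=178, 9 segment(s) drawn

Answer: -55.199 -22.837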